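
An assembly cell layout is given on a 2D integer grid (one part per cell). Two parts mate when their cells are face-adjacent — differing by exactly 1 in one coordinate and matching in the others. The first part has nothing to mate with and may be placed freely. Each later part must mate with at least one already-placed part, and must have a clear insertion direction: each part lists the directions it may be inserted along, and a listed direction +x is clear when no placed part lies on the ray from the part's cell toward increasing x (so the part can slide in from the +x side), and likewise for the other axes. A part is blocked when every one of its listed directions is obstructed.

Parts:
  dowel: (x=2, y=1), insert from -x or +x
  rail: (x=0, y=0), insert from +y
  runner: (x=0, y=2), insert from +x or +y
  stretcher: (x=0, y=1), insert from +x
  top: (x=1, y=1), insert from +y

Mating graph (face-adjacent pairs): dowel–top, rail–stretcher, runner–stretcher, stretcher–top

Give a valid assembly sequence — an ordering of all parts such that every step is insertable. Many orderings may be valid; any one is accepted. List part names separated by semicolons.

1. rail@(0, 0) [+y clear] — {rail}
2. stretcher@(0, 1) [+x clear] — {rail, stretcher}
3. runner@(0, 2) [+x clear] — {rail, runner, stretcher}
4. top@(1, 1) [+y clear] — {rail, runner, stretcher, top}
5. dowel@(2, 1) [+x clear] — {dowel, rail, runner, stretcher, top}

rail; stretcher; runner; top; dowel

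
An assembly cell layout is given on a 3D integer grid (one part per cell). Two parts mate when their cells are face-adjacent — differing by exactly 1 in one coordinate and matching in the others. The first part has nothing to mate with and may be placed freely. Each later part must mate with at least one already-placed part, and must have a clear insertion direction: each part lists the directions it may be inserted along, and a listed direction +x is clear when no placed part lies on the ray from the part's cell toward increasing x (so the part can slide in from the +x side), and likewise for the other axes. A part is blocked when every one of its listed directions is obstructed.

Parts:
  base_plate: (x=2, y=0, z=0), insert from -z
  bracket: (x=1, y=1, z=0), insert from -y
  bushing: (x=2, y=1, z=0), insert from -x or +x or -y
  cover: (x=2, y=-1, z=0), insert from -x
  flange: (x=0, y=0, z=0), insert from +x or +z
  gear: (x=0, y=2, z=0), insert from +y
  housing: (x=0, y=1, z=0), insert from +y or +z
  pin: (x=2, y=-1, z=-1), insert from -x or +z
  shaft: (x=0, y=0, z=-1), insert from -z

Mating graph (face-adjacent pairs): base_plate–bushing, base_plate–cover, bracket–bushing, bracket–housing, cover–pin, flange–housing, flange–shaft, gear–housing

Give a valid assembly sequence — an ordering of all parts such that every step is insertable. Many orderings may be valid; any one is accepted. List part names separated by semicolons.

1. gear@(0, 2, 0) [+y clear] — {gear}
2. housing@(0, 1, 0) [+z clear] — {gear, housing}
3. bracket@(1, 1, 0) [-y clear] — {bracket, gear, housing}
4. bushing@(2, 1, 0) [+x clear] — {bracket, bushing, gear, housing}
5. base_plate@(2, 0, 0) [-z clear] — {base_plate, bracket, bushing, gear, housing}
6. cover@(2, -1, 0) [-x clear] — {base_plate, bracket, bushing, cover, gear, housing}
7. pin@(2, -1, -1) [-x clear] — {base_plate, bracket, bushing, cover, gear, housing, pin}
8. flange@(0, 0, 0) [+z clear] — {base_plate, bracket, bushing, cover, flange, gear, housing, pin}
9. shaft@(0, 0, -1) [-z clear] — {base_plate, bracket, bushing, cover, flange, gear, housing, pin, shaft}

gear; housing; bracket; bushing; base_plate; cover; pin; flange; shaft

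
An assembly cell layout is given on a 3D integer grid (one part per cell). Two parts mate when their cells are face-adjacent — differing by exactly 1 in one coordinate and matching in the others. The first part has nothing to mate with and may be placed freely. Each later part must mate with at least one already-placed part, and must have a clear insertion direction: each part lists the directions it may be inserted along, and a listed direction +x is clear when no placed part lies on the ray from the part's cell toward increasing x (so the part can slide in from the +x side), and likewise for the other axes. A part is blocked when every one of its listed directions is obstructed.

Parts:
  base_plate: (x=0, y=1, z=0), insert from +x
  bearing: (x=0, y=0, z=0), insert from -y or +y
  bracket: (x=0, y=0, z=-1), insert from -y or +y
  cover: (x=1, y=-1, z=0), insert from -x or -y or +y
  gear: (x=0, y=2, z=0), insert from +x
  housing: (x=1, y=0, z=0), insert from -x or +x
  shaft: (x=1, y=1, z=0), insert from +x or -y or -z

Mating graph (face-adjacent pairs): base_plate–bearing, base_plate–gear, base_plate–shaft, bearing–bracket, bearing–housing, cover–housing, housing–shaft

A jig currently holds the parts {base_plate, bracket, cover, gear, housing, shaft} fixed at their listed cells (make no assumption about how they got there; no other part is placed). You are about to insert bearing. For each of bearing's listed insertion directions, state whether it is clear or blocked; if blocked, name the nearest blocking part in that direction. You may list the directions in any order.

+y: blocked by base_plate; -y: clear

-y: ray from bearing(0, 0, 0) has no placed part ⇒ clear
+y: nearest on ray is base_plate@(0, 1, 0) ⇒ blocked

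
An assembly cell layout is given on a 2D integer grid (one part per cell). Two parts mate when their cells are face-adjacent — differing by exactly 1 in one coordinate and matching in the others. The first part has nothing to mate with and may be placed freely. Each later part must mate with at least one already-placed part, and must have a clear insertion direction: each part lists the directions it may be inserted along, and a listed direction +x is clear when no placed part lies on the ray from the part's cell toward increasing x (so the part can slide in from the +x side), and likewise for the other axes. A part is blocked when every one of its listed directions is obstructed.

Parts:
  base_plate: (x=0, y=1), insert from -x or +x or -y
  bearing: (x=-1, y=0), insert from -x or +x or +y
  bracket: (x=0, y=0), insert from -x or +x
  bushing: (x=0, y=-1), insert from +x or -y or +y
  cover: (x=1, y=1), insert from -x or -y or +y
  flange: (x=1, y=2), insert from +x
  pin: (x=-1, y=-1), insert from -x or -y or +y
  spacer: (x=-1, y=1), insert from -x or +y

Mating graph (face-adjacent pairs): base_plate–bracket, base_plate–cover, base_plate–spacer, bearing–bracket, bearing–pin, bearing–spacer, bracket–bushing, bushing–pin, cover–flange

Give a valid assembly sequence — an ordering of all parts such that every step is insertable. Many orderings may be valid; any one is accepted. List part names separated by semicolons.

cover; flange; base_plate; bracket; bearing; pin; bushing; spacer

1. cover@(1, 1) [-x clear] — {cover}
2. flange@(1, 2) [+x clear] — {cover, flange}
3. base_plate@(0, 1) [-x clear] — {base_plate, cover, flange}
4. bracket@(0, 0) [-x clear] — {base_plate, bracket, cover, flange}
5. bearing@(-1, 0) [-x clear] — {base_plate, bearing, bracket, cover, flange}
6. pin@(-1, -1) [-x clear] — {base_plate, bearing, bracket, cover, flange, pin}
7. bushing@(0, -1) [+x clear] — {base_plate, bearing, bracket, bushing, cover, flange, pin}
8. spacer@(-1, 1) [-x clear] — {base_plate, bearing, bracket, bushing, cover, flange, pin, spacer}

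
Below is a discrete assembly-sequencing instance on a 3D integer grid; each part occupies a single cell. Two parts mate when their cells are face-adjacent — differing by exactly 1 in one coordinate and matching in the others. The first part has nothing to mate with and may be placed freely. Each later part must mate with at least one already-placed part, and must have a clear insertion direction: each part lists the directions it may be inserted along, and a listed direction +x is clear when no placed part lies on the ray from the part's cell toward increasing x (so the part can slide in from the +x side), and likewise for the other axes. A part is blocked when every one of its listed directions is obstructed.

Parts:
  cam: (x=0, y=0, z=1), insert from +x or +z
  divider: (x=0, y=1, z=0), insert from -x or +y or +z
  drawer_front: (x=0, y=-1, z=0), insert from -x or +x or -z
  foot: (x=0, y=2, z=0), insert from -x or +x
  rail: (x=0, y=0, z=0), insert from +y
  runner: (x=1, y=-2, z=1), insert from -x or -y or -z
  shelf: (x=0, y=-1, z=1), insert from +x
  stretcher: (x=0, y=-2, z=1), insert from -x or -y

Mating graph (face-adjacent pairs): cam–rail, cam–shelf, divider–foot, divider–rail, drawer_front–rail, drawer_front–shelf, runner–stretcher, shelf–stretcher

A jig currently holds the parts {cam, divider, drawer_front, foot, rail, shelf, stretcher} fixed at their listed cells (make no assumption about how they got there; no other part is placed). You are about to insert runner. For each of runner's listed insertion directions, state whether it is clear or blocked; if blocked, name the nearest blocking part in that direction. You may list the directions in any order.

-x: blocked by stretcher; -y: clear; -z: clear

-x: nearest on ray is stretcher@(0, -2, 1) ⇒ blocked
-y: ray from runner(1, -2, 1) has no placed part ⇒ clear
-z: ray from runner(1, -2, 1) has no placed part ⇒ clear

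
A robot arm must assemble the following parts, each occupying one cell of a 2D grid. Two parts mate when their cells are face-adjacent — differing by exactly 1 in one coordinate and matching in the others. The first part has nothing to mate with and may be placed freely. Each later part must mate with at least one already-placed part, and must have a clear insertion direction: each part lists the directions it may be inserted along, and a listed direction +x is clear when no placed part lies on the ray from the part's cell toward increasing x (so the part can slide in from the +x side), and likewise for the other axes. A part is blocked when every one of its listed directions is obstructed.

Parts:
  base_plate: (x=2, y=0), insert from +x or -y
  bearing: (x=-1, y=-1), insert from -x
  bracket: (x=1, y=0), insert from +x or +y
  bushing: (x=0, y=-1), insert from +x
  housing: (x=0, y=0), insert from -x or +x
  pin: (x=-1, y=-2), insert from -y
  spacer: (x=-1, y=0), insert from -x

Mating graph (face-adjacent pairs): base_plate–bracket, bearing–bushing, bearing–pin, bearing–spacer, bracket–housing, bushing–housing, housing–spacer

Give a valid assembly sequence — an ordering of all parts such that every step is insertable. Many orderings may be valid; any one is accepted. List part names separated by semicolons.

bracket; housing; bushing; spacer; base_plate; bearing; pin

1. bracket@(1, 0) [+x clear] — {bracket}
2. housing@(0, 0) [-x clear] — {bracket, housing}
3. bushing@(0, -1) [+x clear] — {bracket, bushing, housing}
4. spacer@(-1, 0) [-x clear] — {bracket, bushing, housing, spacer}
5. base_plate@(2, 0) [+x clear] — {base_plate, bracket, bushing, housing, spacer}
6. bearing@(-1, -1) [-x clear] — {base_plate, bearing, bracket, bushing, housing, spacer}
7. pin@(-1, -2) [-y clear] — {base_plate, bearing, bracket, bushing, housing, pin, spacer}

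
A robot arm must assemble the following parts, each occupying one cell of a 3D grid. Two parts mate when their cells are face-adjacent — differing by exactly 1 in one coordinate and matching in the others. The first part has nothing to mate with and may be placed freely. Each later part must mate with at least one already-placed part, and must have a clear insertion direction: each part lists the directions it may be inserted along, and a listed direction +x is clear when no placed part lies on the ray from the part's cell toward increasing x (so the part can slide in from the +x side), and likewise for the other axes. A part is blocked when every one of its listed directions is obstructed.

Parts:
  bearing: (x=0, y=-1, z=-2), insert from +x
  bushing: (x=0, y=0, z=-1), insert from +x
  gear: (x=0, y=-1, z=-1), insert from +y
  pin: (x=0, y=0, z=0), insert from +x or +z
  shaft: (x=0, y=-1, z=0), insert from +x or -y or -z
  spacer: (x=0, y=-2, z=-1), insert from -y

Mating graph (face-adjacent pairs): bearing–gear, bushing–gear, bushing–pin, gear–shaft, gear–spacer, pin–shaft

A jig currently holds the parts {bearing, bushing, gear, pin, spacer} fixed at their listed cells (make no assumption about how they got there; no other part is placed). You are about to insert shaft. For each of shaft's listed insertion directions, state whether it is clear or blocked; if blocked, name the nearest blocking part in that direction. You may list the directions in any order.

+x: ray from shaft(0, -1, 0) has no placed part ⇒ clear
-y: ray from shaft(0, -1, 0) has no placed part ⇒ clear
-z: nearest on ray is gear@(0, -1, -1) ⇒ blocked

+x: clear; -y: clear; -z: blocked by gear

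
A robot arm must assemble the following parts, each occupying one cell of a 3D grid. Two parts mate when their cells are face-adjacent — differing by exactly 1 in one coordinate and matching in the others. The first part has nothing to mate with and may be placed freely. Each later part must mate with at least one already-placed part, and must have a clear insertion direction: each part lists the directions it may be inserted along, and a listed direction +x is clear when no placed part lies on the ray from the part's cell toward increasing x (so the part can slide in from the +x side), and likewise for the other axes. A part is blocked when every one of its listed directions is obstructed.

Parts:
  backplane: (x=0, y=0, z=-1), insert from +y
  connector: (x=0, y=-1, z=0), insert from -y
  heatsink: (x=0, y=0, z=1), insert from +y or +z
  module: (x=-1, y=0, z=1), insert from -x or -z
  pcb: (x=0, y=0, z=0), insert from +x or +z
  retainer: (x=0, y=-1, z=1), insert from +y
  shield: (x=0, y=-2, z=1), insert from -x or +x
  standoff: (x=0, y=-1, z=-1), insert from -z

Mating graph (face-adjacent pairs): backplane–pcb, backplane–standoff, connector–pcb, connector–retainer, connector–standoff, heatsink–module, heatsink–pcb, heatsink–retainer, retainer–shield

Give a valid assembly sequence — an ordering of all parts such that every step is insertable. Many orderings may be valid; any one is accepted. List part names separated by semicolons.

standoff; connector; pcb; backplane; retainer; heatsink; module; shield

1. standoff@(0, -1, -1) [-z clear] — {standoff}
2. connector@(0, -1, 0) [-y clear] — {connector, standoff}
3. pcb@(0, 0, 0) [+x clear] — {connector, pcb, standoff}
4. backplane@(0, 0, -1) [+y clear] — {backplane, connector, pcb, standoff}
5. retainer@(0, -1, 1) [+y clear] — {backplane, connector, pcb, retainer, standoff}
6. heatsink@(0, 0, 1) [+y clear] — {backplane, connector, heatsink, pcb, retainer, standoff}
7. module@(-1, 0, 1) [-x clear] — {backplane, connector, heatsink, module, pcb, retainer, standoff}
8. shield@(0, -2, 1) [-x clear] — {backplane, connector, heatsink, module, pcb, retainer, shield, standoff}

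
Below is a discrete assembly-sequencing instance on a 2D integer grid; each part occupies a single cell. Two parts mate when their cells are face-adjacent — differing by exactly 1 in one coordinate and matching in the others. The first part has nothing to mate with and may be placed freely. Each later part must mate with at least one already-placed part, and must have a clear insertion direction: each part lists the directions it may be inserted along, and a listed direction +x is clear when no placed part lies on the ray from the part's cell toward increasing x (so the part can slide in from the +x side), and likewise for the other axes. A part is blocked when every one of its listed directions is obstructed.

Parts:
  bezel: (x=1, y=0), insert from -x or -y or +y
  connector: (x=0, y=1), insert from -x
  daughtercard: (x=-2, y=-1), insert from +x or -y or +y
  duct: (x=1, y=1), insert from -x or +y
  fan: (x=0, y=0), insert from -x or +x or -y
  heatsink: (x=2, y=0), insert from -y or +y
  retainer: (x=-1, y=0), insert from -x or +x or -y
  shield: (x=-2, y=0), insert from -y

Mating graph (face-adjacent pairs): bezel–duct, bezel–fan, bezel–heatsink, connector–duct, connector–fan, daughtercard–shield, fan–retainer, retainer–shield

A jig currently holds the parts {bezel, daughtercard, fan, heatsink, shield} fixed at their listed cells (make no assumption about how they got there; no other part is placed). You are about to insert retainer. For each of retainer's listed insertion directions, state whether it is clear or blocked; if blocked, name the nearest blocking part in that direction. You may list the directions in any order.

-x: nearest on ray is shield@(-2, 0) ⇒ blocked
+x: nearest on ray is fan@(0, 0) ⇒ blocked
-y: ray from retainer(-1, 0) has no placed part ⇒ clear

+x: blocked by fan; -x: blocked by shield; -y: clear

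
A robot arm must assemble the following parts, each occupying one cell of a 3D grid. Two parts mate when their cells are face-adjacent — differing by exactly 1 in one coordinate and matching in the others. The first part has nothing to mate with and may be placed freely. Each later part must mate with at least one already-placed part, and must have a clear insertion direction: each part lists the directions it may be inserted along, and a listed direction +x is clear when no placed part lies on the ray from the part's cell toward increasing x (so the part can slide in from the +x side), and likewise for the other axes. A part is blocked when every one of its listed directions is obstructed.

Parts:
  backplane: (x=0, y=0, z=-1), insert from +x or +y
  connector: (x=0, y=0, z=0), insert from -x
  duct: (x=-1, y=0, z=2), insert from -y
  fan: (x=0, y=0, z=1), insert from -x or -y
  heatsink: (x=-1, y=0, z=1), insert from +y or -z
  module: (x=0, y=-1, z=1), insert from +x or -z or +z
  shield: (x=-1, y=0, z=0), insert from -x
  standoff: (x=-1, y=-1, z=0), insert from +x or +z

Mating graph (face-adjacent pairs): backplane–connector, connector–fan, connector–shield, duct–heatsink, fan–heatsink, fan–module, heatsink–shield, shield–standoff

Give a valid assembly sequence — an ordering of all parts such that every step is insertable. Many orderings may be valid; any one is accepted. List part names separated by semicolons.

1. heatsink@(-1, 0, 1) [+y clear] — {heatsink}
2. duct@(-1, 0, 2) [-y clear] — {duct, heatsink}
3. fan@(0, 0, 1) [-y clear] — {duct, fan, heatsink}
4. module@(0, -1, 1) [+x clear] — {duct, fan, heatsink, module}
5. connector@(0, 0, 0) [-x clear] — {connector, duct, fan, heatsink, module}
6. backplane@(0, 0, -1) [+x clear] — {backplane, connector, duct, fan, heatsink, module}
7. shield@(-1, 0, 0) [-x clear] — {backplane, connector, duct, fan, heatsink, module, shield}
8. standoff@(-1, -1, 0) [+x clear] — {backplane, connector, duct, fan, heatsink, module, shield, standoff}

heatsink; duct; fan; module; connector; backplane; shield; standoff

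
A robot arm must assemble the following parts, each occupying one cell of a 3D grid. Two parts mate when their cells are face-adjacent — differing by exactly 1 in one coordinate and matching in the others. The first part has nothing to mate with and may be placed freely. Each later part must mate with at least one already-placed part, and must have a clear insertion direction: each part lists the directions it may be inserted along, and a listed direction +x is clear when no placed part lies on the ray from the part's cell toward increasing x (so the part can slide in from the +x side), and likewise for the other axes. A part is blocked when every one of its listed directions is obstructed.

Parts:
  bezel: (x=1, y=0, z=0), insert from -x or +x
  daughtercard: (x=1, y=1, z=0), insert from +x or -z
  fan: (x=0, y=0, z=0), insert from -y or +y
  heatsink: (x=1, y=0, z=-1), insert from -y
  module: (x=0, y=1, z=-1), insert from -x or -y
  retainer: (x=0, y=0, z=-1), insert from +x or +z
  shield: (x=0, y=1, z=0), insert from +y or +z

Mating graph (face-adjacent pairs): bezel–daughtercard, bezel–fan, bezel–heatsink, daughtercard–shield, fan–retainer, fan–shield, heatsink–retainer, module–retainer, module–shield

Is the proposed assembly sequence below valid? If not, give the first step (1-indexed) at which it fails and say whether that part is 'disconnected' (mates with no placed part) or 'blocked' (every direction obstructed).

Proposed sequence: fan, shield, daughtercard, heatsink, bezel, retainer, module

1. fan@(0, 0, 0) [-y clear] — {fan}
2. shield@(0, 1, 0) [+y clear] — {fan, shield}
3. daughtercard@(1, 1, 0) [+x clear] — {daughtercard, fan, shield}
4. heatsink@(1, 0, -1) — no placed neighbour ⇒ disconnected

Invalid at step 4 (disconnected)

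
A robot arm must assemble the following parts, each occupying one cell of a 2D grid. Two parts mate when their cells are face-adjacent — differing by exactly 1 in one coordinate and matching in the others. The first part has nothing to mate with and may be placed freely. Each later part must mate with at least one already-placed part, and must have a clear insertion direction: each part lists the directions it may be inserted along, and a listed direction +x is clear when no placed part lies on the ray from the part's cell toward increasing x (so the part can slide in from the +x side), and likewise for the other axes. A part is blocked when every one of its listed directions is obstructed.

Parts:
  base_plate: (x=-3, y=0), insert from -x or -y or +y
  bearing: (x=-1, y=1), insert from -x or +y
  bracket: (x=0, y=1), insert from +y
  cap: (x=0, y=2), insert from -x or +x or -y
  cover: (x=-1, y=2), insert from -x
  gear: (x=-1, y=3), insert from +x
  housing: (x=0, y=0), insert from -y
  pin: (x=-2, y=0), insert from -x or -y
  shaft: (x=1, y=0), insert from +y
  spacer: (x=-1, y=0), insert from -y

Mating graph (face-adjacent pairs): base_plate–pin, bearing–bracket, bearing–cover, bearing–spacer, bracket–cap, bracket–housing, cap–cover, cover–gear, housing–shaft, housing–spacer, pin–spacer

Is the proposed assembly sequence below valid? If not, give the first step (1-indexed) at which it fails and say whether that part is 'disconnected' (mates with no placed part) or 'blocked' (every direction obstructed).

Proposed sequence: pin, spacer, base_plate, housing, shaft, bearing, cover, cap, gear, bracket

1. pin@(-2, 0) [-x clear] — {pin}
2. spacer@(-1, 0) [-y clear] — {pin, spacer}
3. base_plate@(-3, 0) [-x clear] — {base_plate, pin, spacer}
4. housing@(0, 0) [-y clear] — {base_plate, housing, pin, spacer}
5. shaft@(1, 0) [+y clear] — {base_plate, housing, pin, shaft, spacer}
6. bearing@(-1, 1) [-x clear] — {base_plate, bearing, housing, pin, shaft, spacer}
7. cover@(-1, 2) [-x clear] — {base_plate, bearing, cover, housing, pin, shaft, spacer}
8. cap@(0, 2) [+x clear] — {base_plate, bearing, cap, cover, housing, pin, shaft, spacer}
9. gear@(-1, 3) [+x clear] — {base_plate, bearing, cap, cover, gear, housing, pin, shaft, spacer}
10. bracket@(0, 1) — +y all obstructed ⇒ blocked

Invalid at step 10 (blocked)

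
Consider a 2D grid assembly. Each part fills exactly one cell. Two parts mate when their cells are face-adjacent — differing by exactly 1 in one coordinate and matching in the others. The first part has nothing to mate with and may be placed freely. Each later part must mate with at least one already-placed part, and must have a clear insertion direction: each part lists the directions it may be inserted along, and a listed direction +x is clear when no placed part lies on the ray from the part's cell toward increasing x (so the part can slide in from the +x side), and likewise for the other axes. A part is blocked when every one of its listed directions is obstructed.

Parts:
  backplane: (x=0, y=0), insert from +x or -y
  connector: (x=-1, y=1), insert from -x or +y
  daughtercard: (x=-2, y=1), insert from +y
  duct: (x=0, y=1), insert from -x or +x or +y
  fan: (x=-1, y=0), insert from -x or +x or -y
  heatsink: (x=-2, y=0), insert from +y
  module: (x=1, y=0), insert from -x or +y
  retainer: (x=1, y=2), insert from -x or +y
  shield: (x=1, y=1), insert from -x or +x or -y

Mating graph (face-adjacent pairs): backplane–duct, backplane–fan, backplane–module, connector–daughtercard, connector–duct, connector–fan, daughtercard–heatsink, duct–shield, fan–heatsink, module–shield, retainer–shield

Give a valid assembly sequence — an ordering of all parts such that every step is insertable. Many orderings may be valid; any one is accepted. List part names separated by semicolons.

shield; duct; connector; retainer; module; backplane; fan; heatsink; daughtercard

1. shield@(1, 1) [-x clear] — {shield}
2. duct@(0, 1) [-x clear] — {duct, shield}
3. connector@(-1, 1) [-x clear] — {connector, duct, shield}
4. retainer@(1, 2) [-x clear] — {connector, duct, retainer, shield}
5. module@(1, 0) [-x clear] — {connector, duct, module, retainer, shield}
6. backplane@(0, 0) [-y clear] — {backplane, connector, duct, module, retainer, shield}
7. fan@(-1, 0) [-x clear] — {backplane, connector, duct, fan, module, retainer, shield}
8. heatsink@(-2, 0) [+y clear] — {backplane, connector, duct, fan, heatsink, module, retainer, shield}
9. daughtercard@(-2, 1) [+y clear] — {backplane, connector, daughtercard, duct, fan, heatsink, module, retainer, shield}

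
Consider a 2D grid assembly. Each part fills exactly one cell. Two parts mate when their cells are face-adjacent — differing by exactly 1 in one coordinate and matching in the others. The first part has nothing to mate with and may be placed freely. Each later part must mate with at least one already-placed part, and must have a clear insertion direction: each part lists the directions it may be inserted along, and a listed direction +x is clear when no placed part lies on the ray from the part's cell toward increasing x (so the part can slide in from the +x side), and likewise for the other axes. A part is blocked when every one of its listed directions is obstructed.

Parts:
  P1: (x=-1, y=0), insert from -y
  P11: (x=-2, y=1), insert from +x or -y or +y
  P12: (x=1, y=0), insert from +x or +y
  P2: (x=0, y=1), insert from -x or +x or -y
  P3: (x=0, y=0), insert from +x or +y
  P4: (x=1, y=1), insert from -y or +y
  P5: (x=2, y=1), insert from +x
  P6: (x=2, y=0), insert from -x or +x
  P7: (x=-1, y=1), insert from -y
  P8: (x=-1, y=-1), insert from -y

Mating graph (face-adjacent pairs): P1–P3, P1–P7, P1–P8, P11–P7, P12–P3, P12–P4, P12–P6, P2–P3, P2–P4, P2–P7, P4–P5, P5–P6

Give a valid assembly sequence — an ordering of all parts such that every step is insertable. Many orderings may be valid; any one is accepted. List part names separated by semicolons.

1. P12@(1, 0) [+x clear] — {P12}
2. P4@(1, 1) [+y clear] — {P12, P4}
3. P5@(2, 1) [+x clear] — {P12, P4, P5}
4. P3@(0, 0) [+y clear] — {P12, P3, P4, P5}
5. P6@(2, 0) [+x clear] — {P12, P3, P4, P5, P6}
6. P2@(0, 1) [-x clear] — {P12, P2, P3, P4, P5, P6}
7. P7@(-1, 1) [-y clear] — {P12, P2, P3, P4, P5, P6, P7}
8. P11@(-2, 1) [-y clear] — {P11, P12, P2, P3, P4, P5, P6, P7}
9. P1@(-1, 0) [-y clear] — {P1, P11, P12, P2, P3, P4, P5, P6, P7}
10. P8@(-1, -1) [-y clear] — {P1, P11, P12, P2, P3, P4, P5, P6, P7, P8}

P12; P4; P5; P3; P6; P2; P7; P11; P1; P8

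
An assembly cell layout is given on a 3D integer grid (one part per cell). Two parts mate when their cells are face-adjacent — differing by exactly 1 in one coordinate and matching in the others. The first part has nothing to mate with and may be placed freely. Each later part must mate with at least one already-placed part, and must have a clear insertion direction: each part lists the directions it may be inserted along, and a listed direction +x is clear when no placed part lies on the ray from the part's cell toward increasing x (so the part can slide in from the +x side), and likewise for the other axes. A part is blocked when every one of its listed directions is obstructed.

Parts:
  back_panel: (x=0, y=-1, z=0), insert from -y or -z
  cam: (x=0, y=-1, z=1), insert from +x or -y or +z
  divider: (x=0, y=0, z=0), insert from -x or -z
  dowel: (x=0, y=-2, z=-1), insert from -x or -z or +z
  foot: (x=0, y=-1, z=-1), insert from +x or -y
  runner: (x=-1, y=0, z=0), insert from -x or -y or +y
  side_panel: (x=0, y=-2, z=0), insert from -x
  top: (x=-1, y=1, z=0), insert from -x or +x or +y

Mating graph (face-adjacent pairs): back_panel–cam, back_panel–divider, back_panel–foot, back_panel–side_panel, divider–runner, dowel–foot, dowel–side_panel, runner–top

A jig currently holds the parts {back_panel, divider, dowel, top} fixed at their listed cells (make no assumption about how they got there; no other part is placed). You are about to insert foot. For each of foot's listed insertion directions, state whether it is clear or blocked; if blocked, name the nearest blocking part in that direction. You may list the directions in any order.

+x: clear; -y: blocked by dowel

+x: ray from foot(0, -1, -1) has no placed part ⇒ clear
-y: nearest on ray is dowel@(0, -2, -1) ⇒ blocked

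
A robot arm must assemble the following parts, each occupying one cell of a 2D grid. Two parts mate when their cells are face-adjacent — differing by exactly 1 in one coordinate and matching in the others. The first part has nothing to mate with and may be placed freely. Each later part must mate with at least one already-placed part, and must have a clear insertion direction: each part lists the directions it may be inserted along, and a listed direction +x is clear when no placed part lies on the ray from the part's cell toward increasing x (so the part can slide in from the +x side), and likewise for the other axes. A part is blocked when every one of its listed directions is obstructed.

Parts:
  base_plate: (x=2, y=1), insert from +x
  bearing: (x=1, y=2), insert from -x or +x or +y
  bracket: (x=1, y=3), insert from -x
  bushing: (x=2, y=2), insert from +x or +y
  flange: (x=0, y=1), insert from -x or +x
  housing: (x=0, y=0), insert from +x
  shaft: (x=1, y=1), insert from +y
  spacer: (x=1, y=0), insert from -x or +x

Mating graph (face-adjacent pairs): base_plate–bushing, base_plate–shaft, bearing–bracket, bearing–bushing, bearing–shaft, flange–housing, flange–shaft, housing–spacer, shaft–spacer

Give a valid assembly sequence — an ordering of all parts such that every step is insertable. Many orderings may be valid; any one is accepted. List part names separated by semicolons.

shaft; base_plate; bushing; bearing; bracket; flange; housing; spacer

1. shaft@(1, 1) [+y clear] — {shaft}
2. base_plate@(2, 1) [+x clear] — {base_plate, shaft}
3. bushing@(2, 2) [+x clear] — {base_plate, bushing, shaft}
4. bearing@(1, 2) [-x clear] — {base_plate, bearing, bushing, shaft}
5. bracket@(1, 3) [-x clear] — {base_plate, bearing, bracket, bushing, shaft}
6. flange@(0, 1) [-x clear] — {base_plate, bearing, bracket, bushing, flange, shaft}
7. housing@(0, 0) [+x clear] — {base_plate, bearing, bracket, bushing, flange, housing, shaft}
8. spacer@(1, 0) [+x clear] — {base_plate, bearing, bracket, bushing, flange, housing, shaft, spacer}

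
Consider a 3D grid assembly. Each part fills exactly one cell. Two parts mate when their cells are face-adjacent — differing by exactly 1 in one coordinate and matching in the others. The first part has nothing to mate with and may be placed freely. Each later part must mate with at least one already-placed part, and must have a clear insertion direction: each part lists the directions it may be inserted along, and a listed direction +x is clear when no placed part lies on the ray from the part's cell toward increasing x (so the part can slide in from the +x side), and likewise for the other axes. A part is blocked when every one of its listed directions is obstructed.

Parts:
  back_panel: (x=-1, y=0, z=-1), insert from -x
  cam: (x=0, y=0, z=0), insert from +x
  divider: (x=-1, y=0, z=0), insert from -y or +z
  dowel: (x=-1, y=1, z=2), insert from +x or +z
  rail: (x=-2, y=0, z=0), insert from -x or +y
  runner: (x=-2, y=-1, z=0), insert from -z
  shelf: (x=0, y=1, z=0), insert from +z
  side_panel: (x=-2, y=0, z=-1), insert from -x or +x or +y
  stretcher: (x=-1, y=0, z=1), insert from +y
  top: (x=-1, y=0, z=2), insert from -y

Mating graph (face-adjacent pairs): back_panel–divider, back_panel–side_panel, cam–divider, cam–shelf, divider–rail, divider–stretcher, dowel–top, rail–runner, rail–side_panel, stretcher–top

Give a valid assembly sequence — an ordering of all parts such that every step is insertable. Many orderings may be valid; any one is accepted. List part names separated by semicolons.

dowel; top; stretcher; divider; rail; cam; back_panel; side_panel; shelf; runner

1. dowel@(-1, 1, 2) [+x clear] — {dowel}
2. top@(-1, 0, 2) [-y clear] — {dowel, top}
3. stretcher@(-1, 0, 1) [+y clear] — {dowel, stretcher, top}
4. divider@(-1, 0, 0) [-y clear] — {divider, dowel, stretcher, top}
5. rail@(-2, 0, 0) [-x clear] — {divider, dowel, rail, stretcher, top}
6. cam@(0, 0, 0) [+x clear] — {cam, divider, dowel, rail, stretcher, top}
7. back_panel@(-1, 0, -1) [-x clear] — {back_panel, cam, divider, dowel, rail, stretcher, top}
8. side_panel@(-2, 0, -1) [-x clear] — {back_panel, cam, divider, dowel, rail, side_panel, stretcher, top}
9. shelf@(0, 1, 0) [+z clear] — {back_panel, cam, divider, dowel, rail, shelf, side_panel, stretcher, top}
10. runner@(-2, -1, 0) [-z clear] — {back_panel, cam, divider, dowel, rail, runner, shelf, side_panel, stretcher, top}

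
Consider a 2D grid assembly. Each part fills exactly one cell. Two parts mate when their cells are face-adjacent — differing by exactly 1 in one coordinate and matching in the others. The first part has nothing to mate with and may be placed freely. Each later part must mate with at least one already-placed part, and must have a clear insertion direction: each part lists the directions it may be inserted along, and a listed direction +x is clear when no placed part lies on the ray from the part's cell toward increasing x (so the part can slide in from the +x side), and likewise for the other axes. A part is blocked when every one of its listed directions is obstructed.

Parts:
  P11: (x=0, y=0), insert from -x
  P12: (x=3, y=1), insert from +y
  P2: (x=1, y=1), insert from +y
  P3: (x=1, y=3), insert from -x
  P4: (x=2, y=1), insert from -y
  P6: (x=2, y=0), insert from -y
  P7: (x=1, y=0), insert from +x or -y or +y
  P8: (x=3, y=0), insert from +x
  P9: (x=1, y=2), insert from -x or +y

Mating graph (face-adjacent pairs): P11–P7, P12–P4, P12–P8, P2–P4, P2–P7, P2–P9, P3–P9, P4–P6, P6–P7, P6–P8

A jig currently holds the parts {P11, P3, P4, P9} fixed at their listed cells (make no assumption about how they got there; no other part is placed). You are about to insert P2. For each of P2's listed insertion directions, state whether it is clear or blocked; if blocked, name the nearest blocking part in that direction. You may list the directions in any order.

+y: nearest on ray is P9@(1, 2) ⇒ blocked

+y: blocked by P9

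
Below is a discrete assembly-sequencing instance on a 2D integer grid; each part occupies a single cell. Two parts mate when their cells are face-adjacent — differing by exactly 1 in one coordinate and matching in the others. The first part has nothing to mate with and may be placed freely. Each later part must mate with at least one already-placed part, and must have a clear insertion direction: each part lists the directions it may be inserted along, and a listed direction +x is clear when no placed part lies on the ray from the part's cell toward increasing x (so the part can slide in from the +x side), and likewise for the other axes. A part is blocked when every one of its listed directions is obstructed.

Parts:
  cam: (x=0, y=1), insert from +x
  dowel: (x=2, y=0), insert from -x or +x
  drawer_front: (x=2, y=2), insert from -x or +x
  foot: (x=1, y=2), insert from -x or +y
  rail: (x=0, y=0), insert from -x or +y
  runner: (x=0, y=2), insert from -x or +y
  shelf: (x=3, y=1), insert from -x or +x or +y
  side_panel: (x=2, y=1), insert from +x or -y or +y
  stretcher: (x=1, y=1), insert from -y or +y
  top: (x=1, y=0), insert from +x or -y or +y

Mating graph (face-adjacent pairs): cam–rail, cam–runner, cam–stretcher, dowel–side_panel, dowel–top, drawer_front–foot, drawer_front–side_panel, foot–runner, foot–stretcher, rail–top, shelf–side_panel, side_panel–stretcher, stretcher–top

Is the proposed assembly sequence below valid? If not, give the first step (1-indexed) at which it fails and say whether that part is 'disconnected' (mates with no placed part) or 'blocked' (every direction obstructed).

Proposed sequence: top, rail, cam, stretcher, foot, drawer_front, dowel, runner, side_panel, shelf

1. top@(1, 0) [+x clear] — {top}
2. rail@(0, 0) [-x clear] — {rail, top}
3. cam@(0, 1) [+x clear] — {cam, rail, top}
4. stretcher@(1, 1) [+y clear] — {cam, rail, stretcher, top}
5. foot@(1, 2) [-x clear] — {cam, foot, rail, stretcher, top}
6. drawer_front@(2, 2) [+x clear] — {cam, drawer_front, foot, rail, stretcher, top}
7. dowel@(2, 0) [+x clear] — {cam, dowel, drawer_front, foot, rail, stretcher, top}
8. runner@(0, 2) [-x clear] — {cam, dowel, drawer_front, foot, rail, runner, stretcher, top}
9. side_panel@(2, 1) [+x clear] — {cam, dowel, drawer_front, foot, rail, runner, side_panel, stretcher, top}
10. shelf@(3, 1) [+x clear] — {cam, dowel, drawer_front, foot, rail, runner, shelf, side_panel, stretcher, top}

Valid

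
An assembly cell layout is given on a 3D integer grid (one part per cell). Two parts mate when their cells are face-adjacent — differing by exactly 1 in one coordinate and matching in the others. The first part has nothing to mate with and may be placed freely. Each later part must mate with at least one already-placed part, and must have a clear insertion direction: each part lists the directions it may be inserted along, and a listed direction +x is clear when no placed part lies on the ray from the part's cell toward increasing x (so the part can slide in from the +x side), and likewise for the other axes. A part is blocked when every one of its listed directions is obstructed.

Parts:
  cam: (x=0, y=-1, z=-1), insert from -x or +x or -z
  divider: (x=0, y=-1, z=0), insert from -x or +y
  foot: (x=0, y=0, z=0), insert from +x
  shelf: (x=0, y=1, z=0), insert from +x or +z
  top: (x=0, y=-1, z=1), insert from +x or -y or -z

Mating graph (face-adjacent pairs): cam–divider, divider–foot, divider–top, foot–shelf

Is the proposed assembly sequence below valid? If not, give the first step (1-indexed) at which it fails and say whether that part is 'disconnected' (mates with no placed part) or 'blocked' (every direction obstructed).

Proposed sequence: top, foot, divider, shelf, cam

1. top@(0, -1, 1) [+x clear] — {top}
2. foot@(0, 0, 0) — no placed neighbour ⇒ disconnected

Invalid at step 2 (disconnected)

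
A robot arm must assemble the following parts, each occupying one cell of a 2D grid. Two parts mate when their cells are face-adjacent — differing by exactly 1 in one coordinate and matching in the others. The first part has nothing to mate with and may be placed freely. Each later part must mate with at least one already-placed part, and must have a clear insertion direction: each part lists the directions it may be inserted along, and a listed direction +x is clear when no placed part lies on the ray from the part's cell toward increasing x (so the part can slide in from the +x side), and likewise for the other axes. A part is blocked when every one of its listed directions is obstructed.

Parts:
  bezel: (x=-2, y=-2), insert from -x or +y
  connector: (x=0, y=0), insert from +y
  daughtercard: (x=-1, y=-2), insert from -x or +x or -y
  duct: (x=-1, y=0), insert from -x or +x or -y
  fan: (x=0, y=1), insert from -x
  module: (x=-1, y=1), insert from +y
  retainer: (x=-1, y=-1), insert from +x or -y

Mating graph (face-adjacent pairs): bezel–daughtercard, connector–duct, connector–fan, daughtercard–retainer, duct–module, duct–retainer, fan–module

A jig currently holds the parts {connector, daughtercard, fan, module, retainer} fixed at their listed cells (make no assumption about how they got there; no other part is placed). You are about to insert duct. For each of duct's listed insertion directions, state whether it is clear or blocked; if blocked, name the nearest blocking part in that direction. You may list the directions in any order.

+x: blocked by connector; -x: clear; -y: blocked by retainer

-x: ray from duct(-1, 0) has no placed part ⇒ clear
+x: nearest on ray is connector@(0, 0) ⇒ blocked
-y: nearest on ray is retainer@(-1, -1) ⇒ blocked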